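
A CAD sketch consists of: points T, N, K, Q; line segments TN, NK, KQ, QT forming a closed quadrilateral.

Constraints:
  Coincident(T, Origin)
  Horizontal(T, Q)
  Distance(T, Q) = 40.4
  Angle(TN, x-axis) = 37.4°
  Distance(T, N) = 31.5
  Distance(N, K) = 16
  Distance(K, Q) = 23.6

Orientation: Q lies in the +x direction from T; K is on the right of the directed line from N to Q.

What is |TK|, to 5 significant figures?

18.086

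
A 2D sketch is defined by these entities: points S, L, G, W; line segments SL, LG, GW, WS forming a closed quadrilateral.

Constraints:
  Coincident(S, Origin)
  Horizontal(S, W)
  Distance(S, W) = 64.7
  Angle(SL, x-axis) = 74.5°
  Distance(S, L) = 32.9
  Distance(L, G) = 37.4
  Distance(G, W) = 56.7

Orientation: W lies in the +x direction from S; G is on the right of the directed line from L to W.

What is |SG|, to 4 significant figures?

10.05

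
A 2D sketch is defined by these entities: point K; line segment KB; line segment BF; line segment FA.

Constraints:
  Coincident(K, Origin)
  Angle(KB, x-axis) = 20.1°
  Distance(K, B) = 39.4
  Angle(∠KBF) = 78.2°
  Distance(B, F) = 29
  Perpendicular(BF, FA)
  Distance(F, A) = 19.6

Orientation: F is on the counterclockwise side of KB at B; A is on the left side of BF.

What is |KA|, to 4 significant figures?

28.26

K is at the origin; KB runs at 20.1° with length 39.4, so B = 39.4·(cos 20.1°, sin 20.1°) = (37.00, 13.54). ∠KBF = 78.2°, so BF runs at 20.1° + (180° − 78.2°) = 121.9° from the x-axis; with |BF| = 29.0, F = B + 29.0·(cos 121.9°, sin 121.9°) = (21.68, 38.16). BF ⟂ FA; with |FA| = 19.6 on the left of BF, A = F + 19.6·(-0.8490, -0.5284) = (5.036, 27.80). Then |KA| = |A − K| = 28.26.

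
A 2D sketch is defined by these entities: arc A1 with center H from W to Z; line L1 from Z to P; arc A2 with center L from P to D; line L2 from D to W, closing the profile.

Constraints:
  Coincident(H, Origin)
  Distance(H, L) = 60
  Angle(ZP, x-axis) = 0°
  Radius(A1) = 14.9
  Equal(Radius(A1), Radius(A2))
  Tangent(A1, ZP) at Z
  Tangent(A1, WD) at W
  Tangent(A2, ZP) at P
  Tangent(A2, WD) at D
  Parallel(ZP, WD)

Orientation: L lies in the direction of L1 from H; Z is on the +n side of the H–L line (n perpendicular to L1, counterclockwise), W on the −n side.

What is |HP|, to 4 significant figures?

61.82

The slot axis is L1's direction at 0.0°, so u = (cos 0.0°, sin 0.0°) = (1.000, 0.000) and n = (−sin 0.0°, cos 0.0°) = (-0.000, 1.000). H is at the origin and L lies 60.0 along u from H, so L = 60.0·u = (60.00, 0.000). Tangency of A1 to both parallel lines with radius 14.9 puts Z and W at H ± 14.9·n: Z = (-0.000, 14.90), W = (0.000, -14.90). Equal radii place P and D the same way about L: P = L + 14.9·n = (60.00, 14.90), D = L − 14.9·n = (60.00, -14.90). Then |HP| = |P − H| = 61.82.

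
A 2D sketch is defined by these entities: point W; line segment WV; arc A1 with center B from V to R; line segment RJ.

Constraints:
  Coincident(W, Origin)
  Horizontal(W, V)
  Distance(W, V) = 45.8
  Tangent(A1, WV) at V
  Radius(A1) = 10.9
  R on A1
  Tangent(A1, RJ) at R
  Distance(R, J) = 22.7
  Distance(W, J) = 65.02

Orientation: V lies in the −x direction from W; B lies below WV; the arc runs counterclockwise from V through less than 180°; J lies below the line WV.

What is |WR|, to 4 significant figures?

57.85

W is at the origin; WV is horizontal with |WV| = 45.8 and V on the −x side, so V = (-45.80, 0.000). The tangent condition forces BV to be normal to WV, so B = V + (0, -10.9) = (-45.80, -10.90). Since BR ⟂ RJ (tangency), |BJ| = √(10.9² + 22.7²) = 25.18 regardless of where R sits on A1. So J lies on both circle(W, 65.02) and circle(B, 25.18); the below-WV intersection is J = (-55.28, -34.23). R is the foot of the tangent from J: R = (-56.68, -11.57).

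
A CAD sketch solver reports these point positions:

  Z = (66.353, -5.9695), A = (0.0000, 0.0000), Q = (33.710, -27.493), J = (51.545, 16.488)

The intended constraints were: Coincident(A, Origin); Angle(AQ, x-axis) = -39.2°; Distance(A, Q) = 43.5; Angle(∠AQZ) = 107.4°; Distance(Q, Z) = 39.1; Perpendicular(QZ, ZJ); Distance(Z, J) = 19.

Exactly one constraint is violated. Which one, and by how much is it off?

Distance(Z, J) = 19 — off by 7.90.

A = (0.00, 0.00) ✓; AQ at -39.20° ✓; |AQ| = 43.50 ✓; ∠AQZ = 107.4° ✓; |QZ| = 39.10 ✓; ∠(QZ, ZJ) = 90.00° ✓; |ZJ| = 26.90 ✗.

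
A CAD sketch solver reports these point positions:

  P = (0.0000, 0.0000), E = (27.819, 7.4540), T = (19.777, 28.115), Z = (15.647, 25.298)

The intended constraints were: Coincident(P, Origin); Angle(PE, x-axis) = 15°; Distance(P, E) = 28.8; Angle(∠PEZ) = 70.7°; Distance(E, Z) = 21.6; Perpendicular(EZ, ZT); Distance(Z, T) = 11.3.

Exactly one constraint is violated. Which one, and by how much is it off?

Distance(Z, T) = 11.3 — off by 6.30.

P = (0.00, 0.00) ✓; PE at 15.00° ✓; |PE| = 28.80 ✓; ∠PEZ = 70.70° ✓; |EZ| = 21.60 ✓; ∠(EZ, ZT) = 90.00° ✓; |ZT| = 4.999 ✗.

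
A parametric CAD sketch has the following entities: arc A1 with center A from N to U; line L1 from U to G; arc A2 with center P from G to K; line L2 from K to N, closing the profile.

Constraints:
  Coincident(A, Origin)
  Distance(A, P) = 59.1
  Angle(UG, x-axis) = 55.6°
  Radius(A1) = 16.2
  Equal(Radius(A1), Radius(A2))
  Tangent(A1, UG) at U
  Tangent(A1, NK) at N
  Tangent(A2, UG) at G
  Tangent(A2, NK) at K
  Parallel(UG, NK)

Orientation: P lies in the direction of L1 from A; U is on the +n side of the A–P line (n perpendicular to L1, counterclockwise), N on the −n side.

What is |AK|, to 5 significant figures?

61.280

Tangency of A1 to both parallel lines with radius 16.2 puts U and N at A ± 16.2·n: U = (-13.367, 9.1525), N = (13.367, -9.1525). Equal radii place G and K the same way about P: G = P + 16.2·n = (20.023, 57.917), K = P − 16.2·n = (46.756, 39.612). Then |AK| = |K − A| = 61.280.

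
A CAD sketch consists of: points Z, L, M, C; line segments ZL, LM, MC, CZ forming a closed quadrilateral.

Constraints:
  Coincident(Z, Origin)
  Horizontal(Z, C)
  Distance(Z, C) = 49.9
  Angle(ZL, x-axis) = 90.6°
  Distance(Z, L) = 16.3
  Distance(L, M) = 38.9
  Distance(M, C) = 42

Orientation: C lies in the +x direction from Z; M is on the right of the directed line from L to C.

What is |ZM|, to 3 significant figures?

24.1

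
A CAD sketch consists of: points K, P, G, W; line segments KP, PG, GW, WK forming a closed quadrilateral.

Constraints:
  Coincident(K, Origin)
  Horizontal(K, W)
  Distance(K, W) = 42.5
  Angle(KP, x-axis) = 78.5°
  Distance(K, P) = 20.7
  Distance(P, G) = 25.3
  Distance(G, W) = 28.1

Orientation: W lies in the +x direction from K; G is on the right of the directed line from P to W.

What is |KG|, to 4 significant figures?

14.80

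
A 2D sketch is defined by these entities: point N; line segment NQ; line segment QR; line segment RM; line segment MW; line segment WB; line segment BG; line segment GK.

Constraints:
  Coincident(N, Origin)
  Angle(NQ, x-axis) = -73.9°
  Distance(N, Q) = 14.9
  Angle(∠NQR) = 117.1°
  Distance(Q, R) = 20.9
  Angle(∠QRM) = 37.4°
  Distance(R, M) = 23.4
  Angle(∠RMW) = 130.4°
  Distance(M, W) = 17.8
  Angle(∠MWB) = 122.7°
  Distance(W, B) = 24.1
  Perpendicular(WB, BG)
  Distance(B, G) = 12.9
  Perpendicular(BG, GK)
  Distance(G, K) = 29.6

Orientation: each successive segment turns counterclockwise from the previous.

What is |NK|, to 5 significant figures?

6.1112

N is at the origin; NQ runs at -73.9° with length 14.9, so Q = (4.1320, -14.316). ∠NQR = 117.1° gives QR at -11.000° from the x-axis; with |QR| = 20.9, R = (24.648, -18.304). ∠QRM = 37.4° gives RM at 131.60° from the x-axis; with |RM| = 23.4, M = (9.1121, -0.80504). ∠RMW = 130.4° gives MW at -178.80° from the x-axis; with |MW| = 17.8, W = (-8.6840, -1.1778). ∠MWB = 122.7° gives WB at -121.50° from the x-axis; with |WB| = 24.1, B = (-21.276, -21.726). WB is perpendicular to BG, so BG runs at -31.500°; with |BG| = 12.9, G = (-10.277, -28.467). BG is perpendicular to GK, so GK runs at 58.500°; with |GK| = 29.6, K = (5.1888, -3.2285). Then |NK| = |K − N| = 6.1112.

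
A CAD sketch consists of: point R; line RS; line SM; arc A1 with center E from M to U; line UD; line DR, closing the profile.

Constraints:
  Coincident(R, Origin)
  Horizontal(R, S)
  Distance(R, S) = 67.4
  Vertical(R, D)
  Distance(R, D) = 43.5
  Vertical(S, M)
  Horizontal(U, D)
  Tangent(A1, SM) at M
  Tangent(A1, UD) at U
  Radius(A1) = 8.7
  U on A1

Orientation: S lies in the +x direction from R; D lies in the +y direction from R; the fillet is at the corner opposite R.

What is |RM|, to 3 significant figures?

75.9

R is at the origin; R and S share the same y with |RS| = 67.4 and S on the +x side, so S = (67.4, 0.00). RD is vertical with |RD| = 43.5 and D on the +y side, so D = (0.00, 43.5). The virtual corner opposite R is at (67.4, 43.5). Since A1 is tangent to SM there, EM ⟂ SM and A1 meets UD tangentially, so EU is at right angles to UD, with radius 8.7, so the center E sits 8.7 in from both sides at E = (58.7, 34.8). That places the tangent points at M = (67.4, 34.8) on SM and U = (58.7, 43.5) on UD. Then |RM| = |M − R| = 75.9.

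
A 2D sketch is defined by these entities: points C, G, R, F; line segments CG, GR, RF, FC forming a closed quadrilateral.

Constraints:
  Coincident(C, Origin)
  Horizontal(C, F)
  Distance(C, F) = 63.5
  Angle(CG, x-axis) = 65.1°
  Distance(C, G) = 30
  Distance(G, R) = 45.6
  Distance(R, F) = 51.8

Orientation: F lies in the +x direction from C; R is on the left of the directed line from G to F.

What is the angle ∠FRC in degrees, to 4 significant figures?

58.77°

Checks: |GR| = 45.60 ✓; |RF| = 51.80 ✓.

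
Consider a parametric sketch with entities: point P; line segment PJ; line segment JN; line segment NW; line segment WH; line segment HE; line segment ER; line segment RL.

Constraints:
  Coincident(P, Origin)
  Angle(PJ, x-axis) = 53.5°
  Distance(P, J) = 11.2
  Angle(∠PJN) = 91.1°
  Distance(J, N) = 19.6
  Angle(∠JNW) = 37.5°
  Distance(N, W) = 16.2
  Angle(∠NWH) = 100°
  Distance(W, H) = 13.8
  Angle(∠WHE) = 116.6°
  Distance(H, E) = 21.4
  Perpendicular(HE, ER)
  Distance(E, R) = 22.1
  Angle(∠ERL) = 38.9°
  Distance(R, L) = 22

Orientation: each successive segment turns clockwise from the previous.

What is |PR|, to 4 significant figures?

34.72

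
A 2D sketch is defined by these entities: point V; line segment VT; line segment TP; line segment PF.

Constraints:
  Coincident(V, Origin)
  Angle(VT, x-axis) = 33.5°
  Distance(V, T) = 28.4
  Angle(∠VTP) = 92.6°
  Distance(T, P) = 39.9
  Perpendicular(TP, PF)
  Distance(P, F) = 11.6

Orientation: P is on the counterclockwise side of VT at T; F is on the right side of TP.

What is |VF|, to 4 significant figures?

57.39

V is at the origin; VT runs at 33.5° with length 28.4, so T = 28.4·(cos 33.5°, sin 33.5°) = (23.68, 15.68). ∠VTP = 92.6°, so TP runs at 33.5° + (180° − 92.6°) = 120.9° from the x-axis; with |TP| = 39.9, P = T + 39.9·(cos 120.9°, sin 120.9°) = (3.192, 49.91). TP ⟂ PF; with |PF| = 11.6 on the right of TP, F = P + 11.6·(0.8581, 0.5135) = (13.15, 55.87). Then |VF| = |F − V| = 57.39.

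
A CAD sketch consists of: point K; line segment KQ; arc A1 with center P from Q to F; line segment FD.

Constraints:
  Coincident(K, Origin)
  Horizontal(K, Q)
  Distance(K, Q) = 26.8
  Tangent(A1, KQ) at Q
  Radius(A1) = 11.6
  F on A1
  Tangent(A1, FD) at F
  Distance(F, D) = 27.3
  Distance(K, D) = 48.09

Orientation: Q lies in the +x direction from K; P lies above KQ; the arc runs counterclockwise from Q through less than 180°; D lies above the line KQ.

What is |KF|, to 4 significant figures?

40.79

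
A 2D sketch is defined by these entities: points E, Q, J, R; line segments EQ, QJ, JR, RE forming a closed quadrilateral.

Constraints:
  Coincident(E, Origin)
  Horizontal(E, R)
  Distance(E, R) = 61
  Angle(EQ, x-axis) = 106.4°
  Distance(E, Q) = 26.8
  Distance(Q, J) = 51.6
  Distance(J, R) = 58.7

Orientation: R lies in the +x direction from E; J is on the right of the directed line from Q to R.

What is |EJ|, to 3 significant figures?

24.8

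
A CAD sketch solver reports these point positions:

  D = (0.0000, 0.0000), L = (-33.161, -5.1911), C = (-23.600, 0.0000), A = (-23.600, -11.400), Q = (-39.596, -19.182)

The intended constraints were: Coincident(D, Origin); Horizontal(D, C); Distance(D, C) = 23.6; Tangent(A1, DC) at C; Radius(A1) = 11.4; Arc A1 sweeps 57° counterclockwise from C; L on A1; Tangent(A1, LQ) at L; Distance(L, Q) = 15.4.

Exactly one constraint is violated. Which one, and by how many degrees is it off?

Tangent(A1, LQ) at L — off by 8.30°.

D = (0.00, 0.00) ✓; D.y = 0.00, C.y = 0.00 ✓; |DC| = 23.60 ✓; ∠(AC, CD) = 90.00° ✓; |AC| = 11.40 ✓; bearing(A→L) − bearing(A→C) = 57.00° ✓; |AL| = 11.40 ✓; ∠(AL, LQ) = 81.70° ✗; |LQ| = 15.40 ✓.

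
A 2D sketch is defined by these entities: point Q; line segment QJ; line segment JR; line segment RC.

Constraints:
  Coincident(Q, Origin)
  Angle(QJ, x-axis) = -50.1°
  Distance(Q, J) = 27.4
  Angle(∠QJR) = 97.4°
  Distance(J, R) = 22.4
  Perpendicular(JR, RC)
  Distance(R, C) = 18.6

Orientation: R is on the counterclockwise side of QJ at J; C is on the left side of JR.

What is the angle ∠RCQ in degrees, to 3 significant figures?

108°

Q is at the origin; QJ runs at -50.1° with length 27.4, so J = 27.4·(cos -50.1°, sin -50.1°) = (17.6, -21.0). ∠QJR = 97.4°, so JR runs at -50.1° + (180° − 97.4°) = 32.5° from the x-axis; with |JR| = 22.4, R = J + 22.4·(cos 32.5°, sin 32.5°) = (36.5, -8.98). JR ⟂ RC; with |RC| = 18.6 on the left of JR, C = R + 18.6·(-0.537, 0.843) = (26.5, 6.70). Then cos ∠RCQ = CR·CQ / (|CR||CQ|), giving 108°.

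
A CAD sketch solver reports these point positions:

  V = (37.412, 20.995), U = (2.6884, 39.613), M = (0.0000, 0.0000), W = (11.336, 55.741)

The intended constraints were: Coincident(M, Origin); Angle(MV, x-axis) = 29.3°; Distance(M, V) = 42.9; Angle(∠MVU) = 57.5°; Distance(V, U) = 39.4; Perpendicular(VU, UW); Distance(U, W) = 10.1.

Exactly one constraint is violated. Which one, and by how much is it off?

Distance(U, W) = 10.1 — off by 8.20.

M = (0.00, 0.00) ✓; MV at 29.30° ✓; |MV| = 42.90 ✓; ∠MVU = 57.50° ✓; |VU| = 39.40 ✓; ∠(VU, UW) = 90.00° ✓; |UW| = 18.30 ✗.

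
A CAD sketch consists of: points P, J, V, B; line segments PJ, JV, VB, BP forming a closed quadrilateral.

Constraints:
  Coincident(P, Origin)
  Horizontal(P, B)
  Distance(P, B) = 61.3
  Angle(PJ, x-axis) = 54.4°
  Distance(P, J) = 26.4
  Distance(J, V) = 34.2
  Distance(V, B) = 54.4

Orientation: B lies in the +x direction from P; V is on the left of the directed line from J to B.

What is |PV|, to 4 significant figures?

60.59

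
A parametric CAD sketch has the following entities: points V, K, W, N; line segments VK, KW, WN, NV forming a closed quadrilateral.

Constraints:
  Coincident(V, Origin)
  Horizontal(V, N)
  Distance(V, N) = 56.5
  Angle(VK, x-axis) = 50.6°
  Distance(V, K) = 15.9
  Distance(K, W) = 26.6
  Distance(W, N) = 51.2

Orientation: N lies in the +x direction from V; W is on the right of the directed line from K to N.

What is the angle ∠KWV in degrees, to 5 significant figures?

33.286°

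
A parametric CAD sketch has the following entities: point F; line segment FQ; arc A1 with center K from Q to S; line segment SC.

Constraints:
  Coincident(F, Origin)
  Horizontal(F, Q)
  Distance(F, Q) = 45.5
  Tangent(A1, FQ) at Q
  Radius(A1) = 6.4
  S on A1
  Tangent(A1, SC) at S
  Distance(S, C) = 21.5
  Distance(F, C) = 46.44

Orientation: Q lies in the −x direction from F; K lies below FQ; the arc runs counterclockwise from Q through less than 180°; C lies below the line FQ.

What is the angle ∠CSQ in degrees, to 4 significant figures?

116.3°

Checks: F = (0.00, 0.00) ✓; |KS| = 6.400 ✓; ∠(KS, SC) = 90.00° ✓; |SC| = 21.50 ✓; |FC| = 46.44 ✓.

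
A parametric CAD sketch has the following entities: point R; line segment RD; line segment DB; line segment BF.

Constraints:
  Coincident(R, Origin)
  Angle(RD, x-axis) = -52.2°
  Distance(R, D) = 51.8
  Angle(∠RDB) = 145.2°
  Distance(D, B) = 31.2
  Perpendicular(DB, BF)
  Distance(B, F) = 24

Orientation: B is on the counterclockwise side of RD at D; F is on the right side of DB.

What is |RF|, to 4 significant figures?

91.14

R is at the origin; RD runs at -52.2° with length 51.8, so D = 51.8·(cos -52.2°, sin -52.2°) = (31.75, -40.93). ∠RDB = 145.2°, so DB runs at -52.2° + (180° − 145.2°) = -17.40° from the x-axis; with |DB| = 31.2, B = D + 31.2·(cos -17.40°, sin -17.40°) = (61.52, -50.26). DB ⟂ BF; with |BF| = 24.0 on the right of DB, F = B + 24.0·(-0.2990, -0.9542) = (54.34, -73.16). Then |RF| = |F − R| = 91.14.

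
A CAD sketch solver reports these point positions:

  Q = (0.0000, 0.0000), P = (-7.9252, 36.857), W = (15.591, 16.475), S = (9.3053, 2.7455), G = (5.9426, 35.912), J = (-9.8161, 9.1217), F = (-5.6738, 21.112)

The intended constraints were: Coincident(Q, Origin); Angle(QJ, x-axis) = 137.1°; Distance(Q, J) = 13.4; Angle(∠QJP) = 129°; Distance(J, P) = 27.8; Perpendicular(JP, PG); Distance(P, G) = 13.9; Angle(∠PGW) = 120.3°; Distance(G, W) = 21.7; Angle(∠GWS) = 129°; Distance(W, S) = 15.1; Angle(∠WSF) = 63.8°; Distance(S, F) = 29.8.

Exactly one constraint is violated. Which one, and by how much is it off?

Distance(S, F) = 29.8 — off by 6.10.

Q = (0.00, 0.00) ✓; QJ at 137.1° ✓; |QJ| = 13.40 ✓; ∠QJP = 129.0° ✓; |JP| = 27.80 ✓; ∠(JP, PG) = 90.00° ✓; |PG| = 13.90 ✓; ∠PGW = 120.3° ✓; |GW| = 21.70 ✓; ∠GWS = 129.0° ✓; |WS| = 15.10 ✓; ∠WSF = 63.80° ✓; |SF| = 23.70 ✗.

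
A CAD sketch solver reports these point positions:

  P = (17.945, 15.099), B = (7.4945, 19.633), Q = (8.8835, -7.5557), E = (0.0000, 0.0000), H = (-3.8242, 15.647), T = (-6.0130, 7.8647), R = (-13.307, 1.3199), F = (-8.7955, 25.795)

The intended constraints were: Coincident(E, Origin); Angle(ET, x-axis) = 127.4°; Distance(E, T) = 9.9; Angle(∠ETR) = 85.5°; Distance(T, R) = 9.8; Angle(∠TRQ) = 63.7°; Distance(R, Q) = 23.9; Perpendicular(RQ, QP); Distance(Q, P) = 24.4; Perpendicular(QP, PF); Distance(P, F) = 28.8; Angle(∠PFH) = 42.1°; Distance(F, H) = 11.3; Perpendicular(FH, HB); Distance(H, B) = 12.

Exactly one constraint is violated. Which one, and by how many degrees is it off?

Perpendicular(FH, HB) — off by 6.70°.

E = (0.00, 0.00) ✓; ET at 127.4° ✓; |ET| = 9.900 ✓; ∠ETR = 85.50° ✓; |TR| = 9.800 ✓; ∠TRQ = 63.70° ✓; |RQ| = 23.90 ✓; ∠(RQ, QP) = 90.00° ✓; |QP| = 24.40 ✓; ∠(QP, PF) = 90.00° ✓; |PF| = 28.80 ✓; ∠PFH = 42.10° ✓; |FH| = 11.30 ✓; ∠(FH, HB) = 83.30° ✗; |HB| = 12.00 ✓.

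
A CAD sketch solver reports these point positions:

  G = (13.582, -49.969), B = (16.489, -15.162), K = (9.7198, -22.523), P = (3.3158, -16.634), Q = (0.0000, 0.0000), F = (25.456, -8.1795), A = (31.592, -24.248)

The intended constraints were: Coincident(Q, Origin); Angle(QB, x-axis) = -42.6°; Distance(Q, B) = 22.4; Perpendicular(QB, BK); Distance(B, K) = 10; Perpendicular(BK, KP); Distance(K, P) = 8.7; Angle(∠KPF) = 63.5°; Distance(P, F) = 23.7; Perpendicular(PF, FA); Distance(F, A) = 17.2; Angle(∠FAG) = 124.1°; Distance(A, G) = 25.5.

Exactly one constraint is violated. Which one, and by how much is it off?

Distance(A, G) = 25.5 — off by 5.90.

Q = (0.00, 0.00) ✓; QB at -42.60° ✓; |QB| = 22.40 ✓; ∠(QB, BK) = 90.00° ✓; |BK| = 10.00 ✓; ∠(BK, KP) = 90.00° ✓; |KP| = 8.700 ✓; ∠KPF = 63.50° ✓; |PF| = 23.70 ✓; ∠(PF, FA) = 90.00° ✓; |FA| = 17.20 ✓; ∠FAG = 124.1° ✓; |AG| = 31.40 ✗.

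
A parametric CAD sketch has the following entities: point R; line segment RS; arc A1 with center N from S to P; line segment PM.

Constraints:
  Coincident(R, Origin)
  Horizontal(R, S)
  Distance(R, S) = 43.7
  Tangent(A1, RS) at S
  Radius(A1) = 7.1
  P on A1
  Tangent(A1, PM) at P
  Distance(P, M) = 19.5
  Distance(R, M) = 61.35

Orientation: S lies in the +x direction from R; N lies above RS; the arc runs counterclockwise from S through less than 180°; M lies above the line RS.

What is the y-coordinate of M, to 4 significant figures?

23.20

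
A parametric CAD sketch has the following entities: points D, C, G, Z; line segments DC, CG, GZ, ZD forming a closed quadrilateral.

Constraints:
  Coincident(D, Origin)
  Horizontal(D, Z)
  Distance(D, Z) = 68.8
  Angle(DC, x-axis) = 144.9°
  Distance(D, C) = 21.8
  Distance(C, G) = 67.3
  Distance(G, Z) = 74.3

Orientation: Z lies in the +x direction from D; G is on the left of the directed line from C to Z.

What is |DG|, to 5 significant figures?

67.937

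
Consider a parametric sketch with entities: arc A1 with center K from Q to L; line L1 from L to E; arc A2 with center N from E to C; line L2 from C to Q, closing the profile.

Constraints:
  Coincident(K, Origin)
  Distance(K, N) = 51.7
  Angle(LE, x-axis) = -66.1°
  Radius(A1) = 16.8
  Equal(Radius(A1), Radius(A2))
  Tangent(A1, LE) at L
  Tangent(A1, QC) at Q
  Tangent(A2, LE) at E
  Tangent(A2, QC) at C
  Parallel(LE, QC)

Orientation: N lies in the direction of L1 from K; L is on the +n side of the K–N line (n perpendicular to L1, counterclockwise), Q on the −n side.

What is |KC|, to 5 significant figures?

54.361

The slot axis is L1's direction at -66.1°, so u = (cos -66.1°, sin -66.1°) = (0.40514, -0.91425) and n = (−sin -66.1°, cos -66.1°) = (0.91425, 0.40514). K is at the origin and N lies 51.7 along u from K, so N = 51.7·u = (20.946, -47.267). Tangency of A1 to both parallel lines with radius 16.8 puts L and Q at K ± 16.8·n: L = (15.359, 6.8064), Q = (-15.359, -6.8064). Equal radii place E and C the same way about N: E = N + 16.8·n = (36.305, -40.461), C = N − 16.8·n = (5.5864, -54.073). Then |KC| = |C − K| = 54.361.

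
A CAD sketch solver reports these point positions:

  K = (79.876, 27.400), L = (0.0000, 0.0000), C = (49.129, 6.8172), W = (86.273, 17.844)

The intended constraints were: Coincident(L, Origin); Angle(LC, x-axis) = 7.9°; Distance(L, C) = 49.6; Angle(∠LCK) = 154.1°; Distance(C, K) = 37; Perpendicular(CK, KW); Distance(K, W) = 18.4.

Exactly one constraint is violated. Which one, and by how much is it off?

Distance(K, W) = 18.4 — off by 6.90.

L = (0.00, 0.00) ✓; LC at 7.900° ✓; |LC| = 49.60 ✓; ∠LCK = 154.1° ✓; |CK| = 37.00 ✓; ∠(CK, KW) = 90.00° ✓; |KW| = 11.50 ✗.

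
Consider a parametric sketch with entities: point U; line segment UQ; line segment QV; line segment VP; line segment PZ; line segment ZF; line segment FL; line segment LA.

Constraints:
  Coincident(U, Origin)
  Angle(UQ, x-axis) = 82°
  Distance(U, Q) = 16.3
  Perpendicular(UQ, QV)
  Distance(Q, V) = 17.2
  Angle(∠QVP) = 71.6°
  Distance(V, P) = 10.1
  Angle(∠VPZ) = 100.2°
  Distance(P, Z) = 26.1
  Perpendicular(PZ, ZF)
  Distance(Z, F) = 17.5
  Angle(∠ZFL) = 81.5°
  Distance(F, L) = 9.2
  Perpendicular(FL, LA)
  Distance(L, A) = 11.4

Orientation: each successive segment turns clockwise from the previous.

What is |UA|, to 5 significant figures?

14.694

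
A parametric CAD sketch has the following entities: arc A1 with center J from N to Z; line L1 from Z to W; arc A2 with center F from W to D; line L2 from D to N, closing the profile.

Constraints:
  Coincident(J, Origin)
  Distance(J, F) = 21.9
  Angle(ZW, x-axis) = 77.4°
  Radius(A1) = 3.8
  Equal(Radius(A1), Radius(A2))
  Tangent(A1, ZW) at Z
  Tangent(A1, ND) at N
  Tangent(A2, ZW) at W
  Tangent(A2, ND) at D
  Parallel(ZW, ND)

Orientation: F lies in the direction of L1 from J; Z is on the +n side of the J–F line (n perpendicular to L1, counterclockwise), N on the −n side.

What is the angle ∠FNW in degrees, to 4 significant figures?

9.295°

Tangency of A1 to both parallel lines with radius 3.8 puts Z and N at J ± 3.8·n: Z = (-3.708, 0.8289), N = (3.708, -0.8289). Equal radii place W and D the same way about F: W = F + 3.8·n = (1.069, 22.20), D = F − 3.8·n = (8.486, 20.54). Then cos ∠FNW = NF·NW / (|NF||NW|), giving 9.295°.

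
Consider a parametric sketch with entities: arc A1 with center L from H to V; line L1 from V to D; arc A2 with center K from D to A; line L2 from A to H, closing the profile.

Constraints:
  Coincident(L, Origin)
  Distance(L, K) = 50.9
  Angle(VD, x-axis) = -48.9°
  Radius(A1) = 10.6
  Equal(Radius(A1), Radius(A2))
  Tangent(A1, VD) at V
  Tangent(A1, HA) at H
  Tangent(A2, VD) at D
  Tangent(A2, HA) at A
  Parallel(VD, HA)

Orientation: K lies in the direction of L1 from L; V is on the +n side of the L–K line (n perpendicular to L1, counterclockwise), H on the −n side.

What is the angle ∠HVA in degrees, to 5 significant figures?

67.388°

The slot axis is L1's direction at -48.9°, so u = (cos -48.9°, sin -48.9°) = (0.65738, -0.75356) and n = (−sin -48.9°, cos -48.9°) = (0.75356, 0.65738). L is at the origin and K lies 50.9 along u from L, so K = 50.9·u = (33.460, -38.356). Tangency of A1 to both parallel lines with radius 10.6 puts V and H at L ± 10.6·n: V = (7.9878, 6.9682), H = (-7.9878, -6.9682). Equal radii place D and A the same way about K: D = K + 10.6·n = (41.448, -31.388), A = K − 10.6·n = (25.473, -45.325). Then cos ∠HVA = VH·VA / (|VH||VA|), giving 67.388°.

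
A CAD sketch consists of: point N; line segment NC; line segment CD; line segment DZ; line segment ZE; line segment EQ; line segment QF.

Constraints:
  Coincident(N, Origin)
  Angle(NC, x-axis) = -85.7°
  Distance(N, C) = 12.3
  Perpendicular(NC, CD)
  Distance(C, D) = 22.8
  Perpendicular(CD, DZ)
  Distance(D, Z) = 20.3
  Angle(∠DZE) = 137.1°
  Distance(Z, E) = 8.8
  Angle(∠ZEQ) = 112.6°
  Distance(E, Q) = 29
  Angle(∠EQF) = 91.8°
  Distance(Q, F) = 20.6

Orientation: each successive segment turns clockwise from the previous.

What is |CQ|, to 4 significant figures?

19.66

N is at the origin; NC runs at -85.7° with length 12.3, so C = (0.9222, -12.27). The perpendicularity gives CD at right angles to NC, so CD runs at -175.7°; with |CD| = 22.8, D = (-21.81, -13.97). The perpendicularity gives DZ at right angles to CD, so DZ runs at 94.30°; with |DZ| = 20.3, Z = (-23.34, 6.268). ∠DZE = 137.1° gives ZE at 51.40° from the x-axis; with |ZE| = 8.8, E = (-17.85, 13.15). ∠ZEQ = 112.6° gives EQ at -16.00° from the x-axis; with |EQ| = 29.0, Q = (10.03, 5.152). Then |CQ| = |Q − C| = 19.66.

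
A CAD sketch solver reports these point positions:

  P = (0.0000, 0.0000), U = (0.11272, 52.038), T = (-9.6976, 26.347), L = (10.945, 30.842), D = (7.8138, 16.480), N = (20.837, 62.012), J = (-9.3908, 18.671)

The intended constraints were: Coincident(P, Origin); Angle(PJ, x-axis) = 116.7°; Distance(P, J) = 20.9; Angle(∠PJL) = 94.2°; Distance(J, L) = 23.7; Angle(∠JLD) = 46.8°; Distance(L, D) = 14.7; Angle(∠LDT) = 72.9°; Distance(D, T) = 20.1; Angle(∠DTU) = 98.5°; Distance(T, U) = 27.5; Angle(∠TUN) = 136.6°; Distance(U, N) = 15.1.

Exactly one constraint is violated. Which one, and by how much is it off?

Distance(U, N) = 15.1 — off by 7.90.

P = (0.00, 0.00) ✓; PJ at 116.7° ✓; |PJ| = 20.90 ✓; ∠PJL = 94.20° ✓; |JL| = 23.70 ✓; ∠JLD = 46.80° ✓; |LD| = 14.70 ✓; ∠LDT = 72.90° ✓; |DT| = 20.10 ✓; ∠DTU = 98.50° ✓; |TU| = 27.50 ✓; ∠TUN = 136.6° ✓; |UN| = 23.00 ✗.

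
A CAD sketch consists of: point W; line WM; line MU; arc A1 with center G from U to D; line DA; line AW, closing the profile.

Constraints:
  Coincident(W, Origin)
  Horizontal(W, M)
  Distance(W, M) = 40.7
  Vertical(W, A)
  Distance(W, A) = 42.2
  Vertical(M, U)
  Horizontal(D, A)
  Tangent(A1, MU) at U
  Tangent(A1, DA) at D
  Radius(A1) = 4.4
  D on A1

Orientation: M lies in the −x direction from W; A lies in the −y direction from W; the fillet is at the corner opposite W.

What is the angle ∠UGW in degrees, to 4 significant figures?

133.8°

W is at the origin; W and M share the same y with |WM| = 40.7 and M on the −x side, so M = (-40.70, 0.000). W and A share the same x with |WA| = 42.2 and A on the −y side, so A = (0.000, -42.20). The virtual corner opposite W is at (-40.70, -42.20). A1 meets MU tangentially, so GU is at right angles to MU and tangency of A1 to DA means the radius GD is perpendicular to DA, with radius 4.4, so the center G sits 4.4 in from both sides at G = (-36.30, -37.80). That places the tangent points at U = (-40.70, -37.80) on MU and D = (-36.30, -42.20) on DA. Then cos ∠UGW = GU·GW / (|GU||GW|), giving 133.8°.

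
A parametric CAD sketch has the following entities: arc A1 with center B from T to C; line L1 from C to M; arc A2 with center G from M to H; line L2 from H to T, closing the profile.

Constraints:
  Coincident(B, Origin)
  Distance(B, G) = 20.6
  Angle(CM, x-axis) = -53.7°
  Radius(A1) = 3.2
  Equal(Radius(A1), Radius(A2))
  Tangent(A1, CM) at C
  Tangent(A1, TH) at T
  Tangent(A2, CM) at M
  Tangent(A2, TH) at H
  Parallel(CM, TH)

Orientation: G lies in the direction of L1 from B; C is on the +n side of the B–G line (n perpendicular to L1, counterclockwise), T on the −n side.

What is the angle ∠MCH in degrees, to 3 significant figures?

17.3°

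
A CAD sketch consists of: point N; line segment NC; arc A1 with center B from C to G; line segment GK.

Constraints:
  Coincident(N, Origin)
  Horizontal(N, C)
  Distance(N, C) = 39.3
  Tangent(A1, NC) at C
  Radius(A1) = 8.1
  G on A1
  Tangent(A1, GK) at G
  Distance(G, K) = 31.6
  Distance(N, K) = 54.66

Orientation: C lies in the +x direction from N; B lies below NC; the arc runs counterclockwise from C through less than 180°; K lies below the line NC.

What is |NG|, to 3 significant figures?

32.7

Checks: |BG| = 8.100 ✓; ∠(BG, GK) = 90.00° ✓; |GK| = 31.60 ✓; |NK| = 54.66 ✓.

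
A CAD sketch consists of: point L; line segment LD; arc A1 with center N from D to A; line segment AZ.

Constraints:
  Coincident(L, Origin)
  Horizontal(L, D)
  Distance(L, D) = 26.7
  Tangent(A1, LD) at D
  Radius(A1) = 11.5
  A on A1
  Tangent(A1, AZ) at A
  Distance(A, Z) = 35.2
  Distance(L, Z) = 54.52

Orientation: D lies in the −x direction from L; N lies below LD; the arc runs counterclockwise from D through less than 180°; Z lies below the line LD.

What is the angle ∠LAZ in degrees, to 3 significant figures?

91.8°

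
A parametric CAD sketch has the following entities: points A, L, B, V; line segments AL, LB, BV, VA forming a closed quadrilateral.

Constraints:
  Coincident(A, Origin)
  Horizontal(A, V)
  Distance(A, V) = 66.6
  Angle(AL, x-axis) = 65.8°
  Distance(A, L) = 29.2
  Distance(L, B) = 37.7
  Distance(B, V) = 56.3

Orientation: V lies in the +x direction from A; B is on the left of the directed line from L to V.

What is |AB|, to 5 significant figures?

65.094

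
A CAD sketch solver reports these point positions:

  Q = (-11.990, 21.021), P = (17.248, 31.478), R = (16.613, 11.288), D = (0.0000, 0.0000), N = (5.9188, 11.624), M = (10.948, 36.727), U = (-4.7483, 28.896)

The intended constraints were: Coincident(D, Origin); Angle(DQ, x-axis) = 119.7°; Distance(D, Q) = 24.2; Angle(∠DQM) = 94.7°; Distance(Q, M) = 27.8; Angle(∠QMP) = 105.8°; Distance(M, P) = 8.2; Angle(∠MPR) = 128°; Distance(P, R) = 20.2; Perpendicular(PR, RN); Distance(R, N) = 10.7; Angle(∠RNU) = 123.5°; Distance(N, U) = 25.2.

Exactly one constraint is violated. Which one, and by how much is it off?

Distance(N, U) = 25.2 — off by 4.90.

D = (0.00, 0.00) ✓; DQ at 119.7° ✓; |DQ| = 24.20 ✓; ∠DQM = 94.70° ✓; |QM| = 27.80 ✓; ∠QMP = 105.8° ✓; |MP| = 8.200 ✓; ∠MPR = 128.0° ✓; |PR| = 20.20 ✓; ∠(PR, RN) = 90.00° ✓; |RN| = 10.70 ✓; ∠RNU = 123.5° ✓; |NU| = 20.30 ✗.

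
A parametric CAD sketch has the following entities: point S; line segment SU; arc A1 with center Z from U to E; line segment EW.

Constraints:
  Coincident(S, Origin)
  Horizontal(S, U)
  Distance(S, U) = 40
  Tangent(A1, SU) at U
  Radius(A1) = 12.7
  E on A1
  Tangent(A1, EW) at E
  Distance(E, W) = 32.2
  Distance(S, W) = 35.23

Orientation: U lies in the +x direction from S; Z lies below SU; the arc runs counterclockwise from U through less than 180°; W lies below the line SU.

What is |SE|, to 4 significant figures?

29.86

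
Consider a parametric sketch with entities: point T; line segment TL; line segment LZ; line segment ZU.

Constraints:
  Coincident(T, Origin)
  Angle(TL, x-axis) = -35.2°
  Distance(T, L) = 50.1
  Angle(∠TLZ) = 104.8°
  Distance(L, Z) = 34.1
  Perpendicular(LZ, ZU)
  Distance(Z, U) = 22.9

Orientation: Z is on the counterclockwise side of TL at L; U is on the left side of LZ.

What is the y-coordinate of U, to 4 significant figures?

10.58

T is at the origin; TL runs at -35.2° with length 50.1, so L = 50.1·(cos -35.2°, sin -35.2°) = (40.94, -28.88). ∠TLZ = 104.8°, so LZ runs at -35.2° + (180° − 104.8°) = 40.00° from the x-axis; with |LZ| = 34.1, Z = L + 34.1·(cos 40.00°, sin 40.00°) = (67.06, -6.960). LZ is perpendicular to ZU; with |ZU| = 22.9 on the left of LZ, U = Z + 22.9·(-0.6428, 0.7660) = (52.34, 10.58). So U.y = 10.58.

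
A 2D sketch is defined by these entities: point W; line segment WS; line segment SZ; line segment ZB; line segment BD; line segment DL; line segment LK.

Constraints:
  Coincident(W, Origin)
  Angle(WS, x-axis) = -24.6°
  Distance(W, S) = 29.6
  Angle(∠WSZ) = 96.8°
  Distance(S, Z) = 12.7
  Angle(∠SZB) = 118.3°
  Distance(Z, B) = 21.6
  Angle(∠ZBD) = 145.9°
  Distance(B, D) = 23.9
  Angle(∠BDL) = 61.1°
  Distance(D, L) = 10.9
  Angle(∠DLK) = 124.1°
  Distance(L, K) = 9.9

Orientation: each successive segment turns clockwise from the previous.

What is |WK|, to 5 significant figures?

15.411

W is at the origin; WS runs at -24.6° with length 29.6, so S = (26.913, -12.322). ∠WSZ = 96.8° gives SZ at -107.80° from the x-axis; with |SZ| = 12.7, Z = (23.031, -24.414). ∠SZB = 118.3° gives ZB at -169.50° from the x-axis; with |ZB| = 21.6, B = (1.7928, -28.350). ∠ZBD = 145.9° gives BD at 156.40° from the x-axis; with |BD| = 23.9, D = (-20.108, -18.782). ∠BDL = 61.1° gives DL at 37.500° from the x-axis; with |DL| = 10.9, L = (-11.461, -12.146). ∠DLK = 124.1° gives LK at -18.400° from the x-axis; with |LK| = 9.9, K = (-2.0669, -15.271). Then |WK| = |K − W| = 15.411.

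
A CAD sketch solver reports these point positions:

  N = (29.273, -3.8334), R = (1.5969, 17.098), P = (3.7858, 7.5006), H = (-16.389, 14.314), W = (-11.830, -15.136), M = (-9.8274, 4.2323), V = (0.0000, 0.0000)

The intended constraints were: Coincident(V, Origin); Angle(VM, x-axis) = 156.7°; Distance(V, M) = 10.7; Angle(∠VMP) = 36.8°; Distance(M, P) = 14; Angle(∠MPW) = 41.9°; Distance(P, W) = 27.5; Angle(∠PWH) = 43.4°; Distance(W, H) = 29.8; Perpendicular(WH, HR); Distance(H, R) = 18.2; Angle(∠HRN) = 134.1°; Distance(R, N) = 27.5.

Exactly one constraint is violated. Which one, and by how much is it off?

Distance(R, N) = 27.5 — off by 7.20.

V = (0.00, 0.00) ✓; VM at 156.7° ✓; |VM| = 10.70 ✓; ∠VMP = 36.80° ✓; |MP| = 14.00 ✓; ∠MPW = 41.90° ✓; |PW| = 27.50 ✓; ∠PWH = 43.40° ✓; |WH| = 29.80 ✓; ∠(WH, HR) = 90.00° ✓; |HR| = 18.20 ✓; ∠HRN = 134.1° ✓; |RN| = 34.70 ✗.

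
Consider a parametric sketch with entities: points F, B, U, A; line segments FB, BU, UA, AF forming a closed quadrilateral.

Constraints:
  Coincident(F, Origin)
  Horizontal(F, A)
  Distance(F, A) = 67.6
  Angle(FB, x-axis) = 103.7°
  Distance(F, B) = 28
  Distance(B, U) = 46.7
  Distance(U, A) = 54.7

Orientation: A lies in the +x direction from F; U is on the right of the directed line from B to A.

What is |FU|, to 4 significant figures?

20.57

F is at the origin; F and A share the same y with |FA| = 67.6 and A in +x, so A = (67.6, 0). FB runs at 103.7° with |FB| = 28.0, so B = (-6.631, 27.20). U is determined by |BU| = 46.7 and |UA| = 54.7 together: it lies at the intersection of circle(B, 46.7) and circle(A, 54.7). With |BA| = 79.06, the foot of the radical line on BA is 34.40 from B and the perpendicular offset is √(46.7² − 34.40²) = 31.58. Taking the right-of-BA solution: U = (14.80, -14.29).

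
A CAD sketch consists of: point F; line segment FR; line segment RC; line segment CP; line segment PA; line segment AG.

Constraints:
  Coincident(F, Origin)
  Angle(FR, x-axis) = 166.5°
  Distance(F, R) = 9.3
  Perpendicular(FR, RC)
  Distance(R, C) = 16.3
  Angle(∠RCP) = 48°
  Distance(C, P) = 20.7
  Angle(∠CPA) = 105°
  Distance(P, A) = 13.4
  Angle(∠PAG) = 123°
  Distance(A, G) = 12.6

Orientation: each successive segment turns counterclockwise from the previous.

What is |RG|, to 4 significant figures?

11.28

F is at the origin; FR runs at 166.5° with length 9.3, so R = (-9.043, 2.171). FR ⟂ RC, so RC runs at -103.5°; with |RC| = 16.3, C = (-12.85, -13.68). ∠RCP = 48.0° gives CP at 28.50° from the x-axis; with |CP| = 20.7, P = (5.343, -3.801). ∠CPA = 105.0° gives PA at 103.5° from the x-axis; with |PA| = 13.4, A = (2.215, 9.228). ∠PAG = 123.0° gives AG at 160.5° from the x-axis; with |AG| = 12.6, G = (-9.662, 13.43). Then |RG| = |G − R| = 11.28.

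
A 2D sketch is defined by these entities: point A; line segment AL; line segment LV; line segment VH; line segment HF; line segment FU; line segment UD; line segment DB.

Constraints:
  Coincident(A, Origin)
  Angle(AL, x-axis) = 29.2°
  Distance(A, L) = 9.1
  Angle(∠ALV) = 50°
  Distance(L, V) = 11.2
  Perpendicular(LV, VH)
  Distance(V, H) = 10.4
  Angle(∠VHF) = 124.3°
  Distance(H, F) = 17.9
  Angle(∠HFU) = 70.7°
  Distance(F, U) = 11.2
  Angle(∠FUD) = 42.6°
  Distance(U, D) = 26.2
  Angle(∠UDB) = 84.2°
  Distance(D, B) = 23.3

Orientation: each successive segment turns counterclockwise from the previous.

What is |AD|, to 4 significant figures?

19.39

A is at the origin; AL runs at 29.2° with length 9.1, so L = (7.944, 4.440). ∠ALV = 50.0° gives LV at 159.2° from the x-axis; with |LV| = 11.2, V = (-2.526, 8.417). The perpendicularity gives VH at right angles to LV, so VH runs at -110.8°; with |VH| = 10.4, H = (-6.220, -1.305). ∠VHF = 124.3° gives HF at -55.10° from the x-axis; with |HF| = 17.9, F = (4.022, -15.99). ∠HFU = 70.7° gives FU at 54.20° from the x-axis; with |FU| = 11.2, U = (10.57, -6.902). ∠FUD = 42.6° gives UD at -168.4° from the x-axis; with |UD| = 26.2, D = (-15.09, -12.17). Then |AD| = |D − A| = 19.39.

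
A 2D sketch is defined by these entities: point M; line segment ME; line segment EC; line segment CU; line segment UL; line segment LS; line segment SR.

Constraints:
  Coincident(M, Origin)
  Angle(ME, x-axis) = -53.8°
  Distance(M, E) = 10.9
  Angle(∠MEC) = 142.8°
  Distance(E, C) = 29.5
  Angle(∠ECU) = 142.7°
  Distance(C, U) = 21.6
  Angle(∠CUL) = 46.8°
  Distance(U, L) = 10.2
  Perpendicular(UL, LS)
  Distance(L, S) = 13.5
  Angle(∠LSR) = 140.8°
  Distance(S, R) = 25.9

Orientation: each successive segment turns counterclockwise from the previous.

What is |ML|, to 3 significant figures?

46.0

∠ECU = 142.7° gives CU at 20.7° from the x-axis; with |CU| = 21.6, U = (54.9, -9.59). ∠CUL = 46.8° gives UL at 154° from the x-axis; with |UL| = 10.2, L = (45.8, -5.10). Then |ML| = |L − M| = 46.0.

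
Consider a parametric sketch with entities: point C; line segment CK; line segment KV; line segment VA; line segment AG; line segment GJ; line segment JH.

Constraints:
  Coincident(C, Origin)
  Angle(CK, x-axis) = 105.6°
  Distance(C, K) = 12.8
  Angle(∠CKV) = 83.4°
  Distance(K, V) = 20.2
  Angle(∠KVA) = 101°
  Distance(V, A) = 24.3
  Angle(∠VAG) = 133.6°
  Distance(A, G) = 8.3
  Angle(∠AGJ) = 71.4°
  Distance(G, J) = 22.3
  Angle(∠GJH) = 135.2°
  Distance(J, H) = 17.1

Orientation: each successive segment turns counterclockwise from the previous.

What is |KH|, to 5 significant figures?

10.470

C is at the origin; CK runs at 105.6° with length 12.8, so K = (-3.4422, 12.328). ∠CKV = 83.4° gives KV at -157.80° from the x-axis; with |KV| = 20.2, V = (-22.145, 4.6961). ∠KVA = 101.0° gives VA at -78.800° from the x-axis; with |VA| = 24.3, A = (-17.425, -19.141). ∠VAG = 133.6° gives AG at -32.400° from the x-axis; with |AG| = 8.3, G = (-10.417, -23.588). ∠AGJ = 71.4° gives GJ at 76.200° from the x-axis; with |GJ| = 22.3, J = (-5.0976, -1.9322). ∠GJH = 135.2° gives JH at 121.00° from the x-axis; with |JH| = 17.1, H = (-13.905, 12.725). Then |KH| = |H − K| = 10.470.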